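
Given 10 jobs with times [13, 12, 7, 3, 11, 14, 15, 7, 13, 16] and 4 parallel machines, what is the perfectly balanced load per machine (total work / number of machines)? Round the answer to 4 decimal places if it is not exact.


Total processing time = 13 + 12 + 7 + 3 + 11 + 14 + 15 + 7 + 13 + 16 = 111
Number of machines = 4
Ideal balanced load = 111 / 4 = 27.75

27.75


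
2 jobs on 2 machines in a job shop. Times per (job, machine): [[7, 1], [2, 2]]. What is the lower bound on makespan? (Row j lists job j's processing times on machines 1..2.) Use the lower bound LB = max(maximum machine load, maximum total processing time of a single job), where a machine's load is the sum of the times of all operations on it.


Machine loads:
  Machine 1: 7 + 2 = 9
  Machine 2: 1 + 2 = 3
Max machine load = 9
Job totals:
  Job 1: 8
  Job 2: 4
Max job total = 8
Lower bound = max(9, 8) = 9

9


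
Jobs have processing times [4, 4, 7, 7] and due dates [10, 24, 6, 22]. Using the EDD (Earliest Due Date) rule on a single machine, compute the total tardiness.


Sort by due date (EDD order): [(7, 6), (4, 10), (7, 22), (4, 24)]
Compute completion times and tardiness:
  Job 1: p=7, d=6, C=7, tardiness=max(0,7-6)=1
  Job 2: p=4, d=10, C=11, tardiness=max(0,11-10)=1
  Job 3: p=7, d=22, C=18, tardiness=max(0,18-22)=0
  Job 4: p=4, d=24, C=22, tardiness=max(0,22-24)=0
Total tardiness = 2

2


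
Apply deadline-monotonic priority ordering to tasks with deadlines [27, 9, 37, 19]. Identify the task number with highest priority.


Sort tasks by relative deadline (ascending):
  Task 2: deadline = 9
  Task 4: deadline = 19
  Task 1: deadline = 27
  Task 3: deadline = 37
Priority order (highest first): [2, 4, 1, 3]
Highest priority task = 2

2


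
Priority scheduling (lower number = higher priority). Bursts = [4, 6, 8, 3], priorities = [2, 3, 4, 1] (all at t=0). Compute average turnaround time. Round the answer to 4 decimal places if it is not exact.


Sort by priority (ascending = highest first):
Order: [(1, 3), (2, 4), (3, 6), (4, 8)]
Completion times:
  Priority 1, burst=3, C=3
  Priority 2, burst=4, C=7
  Priority 3, burst=6, C=13
  Priority 4, burst=8, C=21
Average turnaround = 44/4 = 11.0

11.0


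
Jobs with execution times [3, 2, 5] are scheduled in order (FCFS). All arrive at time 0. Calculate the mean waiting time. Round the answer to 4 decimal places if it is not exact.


FCFS order (as given): [3, 2, 5]
Waiting times:
  Job 1: wait = 0
  Job 2: wait = 3
  Job 3: wait = 5
Sum of waiting times = 8
Average waiting time = 8/3 = 2.6667

2.6667


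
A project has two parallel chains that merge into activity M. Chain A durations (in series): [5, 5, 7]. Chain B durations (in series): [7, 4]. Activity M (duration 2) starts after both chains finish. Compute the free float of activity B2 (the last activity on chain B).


ES(B2) = sum of predecessors on chain B = 7
EF(B2) = ES + duration = 7 + 4 = 11
Successor of B2 is M. ES(M) = max(sum(A), sum(B)) = max(17, 11) = 17
Free float = ES(successor) - EF(current) = 17 - 11 = 6

6


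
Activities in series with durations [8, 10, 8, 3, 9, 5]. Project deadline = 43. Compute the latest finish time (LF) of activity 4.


LF(activity 4) = deadline - sum of successor durations
Successors: activities 5 through 6 with durations [9, 5]
Sum of successor durations = 14
LF = 43 - 14 = 29

29


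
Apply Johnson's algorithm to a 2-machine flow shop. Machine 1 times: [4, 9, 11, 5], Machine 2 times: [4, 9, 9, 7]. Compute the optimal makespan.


Apply Johnson's rule:
  Group 1 (a <= b): [(1, 4, 4), (4, 5, 7), (2, 9, 9)]
  Group 2 (a > b): [(3, 11, 9)]
Optimal job order: [1, 4, 2, 3]
Schedule:
  Job 1: M1 done at 4, M2 done at 8
  Job 4: M1 done at 9, M2 done at 16
  Job 2: M1 done at 18, M2 done at 27
  Job 3: M1 done at 29, M2 done at 38
Makespan = 38

38


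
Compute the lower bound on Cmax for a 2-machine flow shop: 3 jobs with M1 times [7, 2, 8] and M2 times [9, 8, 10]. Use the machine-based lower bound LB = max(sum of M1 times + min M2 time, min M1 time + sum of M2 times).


LB1 = sum(M1 times) + min(M2 times) = 17 + 8 = 25
LB2 = min(M1 times) + sum(M2 times) = 2 + 27 = 29
Lower bound = max(LB1, LB2) = max(25, 29) = 29

29


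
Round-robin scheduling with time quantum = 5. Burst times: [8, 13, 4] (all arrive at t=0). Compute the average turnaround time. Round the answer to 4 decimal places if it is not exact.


Time quantum = 5
Execution trace:
  J1 runs 5 units, time = 5
  J2 runs 5 units, time = 10
  J3 runs 4 units, time = 14
  J1 runs 3 units, time = 17
  J2 runs 5 units, time = 22
  J2 runs 3 units, time = 25
Finish times: [17, 25, 14]
Average turnaround = 56/3 = 18.6667

18.6667


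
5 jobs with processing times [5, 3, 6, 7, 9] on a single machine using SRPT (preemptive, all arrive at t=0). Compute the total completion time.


Since all jobs arrive at t=0, SRPT equals SPT ordering.
SPT order: [3, 5, 6, 7, 9]
Completion times:
  Job 1: p=3, C=3
  Job 2: p=5, C=8
  Job 3: p=6, C=14
  Job 4: p=7, C=21
  Job 5: p=9, C=30
Total completion time = 3 + 8 + 14 + 21 + 30 = 76

76


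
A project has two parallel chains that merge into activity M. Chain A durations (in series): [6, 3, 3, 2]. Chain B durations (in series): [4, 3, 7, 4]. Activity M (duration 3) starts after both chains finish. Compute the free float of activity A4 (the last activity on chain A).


ES(A4) = sum of predecessors on chain A = 12
EF(A4) = ES + duration = 12 + 2 = 14
Successor of A4 is M. ES(M) = max(sum(A), sum(B)) = max(14, 18) = 18
Free float = ES(successor) - EF(current) = 18 - 14 = 4

4


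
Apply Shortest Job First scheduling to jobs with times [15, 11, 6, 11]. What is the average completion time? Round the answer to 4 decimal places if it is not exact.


SJF order (ascending): [6, 11, 11, 15]
Completion times:
  Job 1: burst=6, C=6
  Job 2: burst=11, C=17
  Job 3: burst=11, C=28
  Job 4: burst=15, C=43
Average completion = 94/4 = 23.5

23.5


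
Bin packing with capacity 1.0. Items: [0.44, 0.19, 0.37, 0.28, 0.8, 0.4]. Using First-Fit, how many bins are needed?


Place items sequentially using First-Fit:
  Item 0.44 -> new Bin 1
  Item 0.19 -> Bin 1 (now 0.63)
  Item 0.37 -> Bin 1 (now 1.0)
  Item 0.28 -> new Bin 2
  Item 0.8 -> new Bin 3
  Item 0.4 -> Bin 2 (now 0.68)
Total bins used = 3

3


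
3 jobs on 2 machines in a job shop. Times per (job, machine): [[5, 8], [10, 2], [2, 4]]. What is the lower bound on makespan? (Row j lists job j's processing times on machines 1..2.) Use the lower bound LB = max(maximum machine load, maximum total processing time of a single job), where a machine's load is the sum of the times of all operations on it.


Machine loads:
  Machine 1: 5 + 10 + 2 = 17
  Machine 2: 8 + 2 + 4 = 14
Max machine load = 17
Job totals:
  Job 1: 13
  Job 2: 12
  Job 3: 6
Max job total = 13
Lower bound = max(17, 13) = 17

17


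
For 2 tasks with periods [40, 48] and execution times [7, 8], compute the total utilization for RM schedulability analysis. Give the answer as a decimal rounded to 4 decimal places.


Compute individual utilizations (exact fractions):
  Task 1: C/T = 7/40 (approx. 0.175)
  Task 2: C/T = 8/48 = 1/6 (approx. 0.1667)
Total utilization U = 7/40 + 1/6 = 41/120
Rounded to 4 decimal places: U = 0.3417
RM (Liu & Layland) bound for 2 tasks = 0.828427; compare with U = 41/120 (approx. 0.341667)
U <= bound, so schedulable by RM sufficient condition.

0.3417


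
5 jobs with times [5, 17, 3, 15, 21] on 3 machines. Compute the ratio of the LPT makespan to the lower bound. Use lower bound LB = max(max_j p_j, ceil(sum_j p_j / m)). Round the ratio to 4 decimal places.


LPT order: [21, 17, 15, 5, 3]
Machine loads after assignment: [21, 20, 20]
LPT makespan = 21
Lower bound = max(max_job, ceil(total/3)) = max(21, 21) = 21
Ratio = 21 / 21 = 1.0

1.0


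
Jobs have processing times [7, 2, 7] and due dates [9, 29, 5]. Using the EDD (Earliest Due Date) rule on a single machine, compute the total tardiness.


Sort by due date (EDD order): [(7, 5), (7, 9), (2, 29)]
Compute completion times and tardiness:
  Job 1: p=7, d=5, C=7, tardiness=max(0,7-5)=2
  Job 2: p=7, d=9, C=14, tardiness=max(0,14-9)=5
  Job 3: p=2, d=29, C=16, tardiness=max(0,16-29)=0
Total tardiness = 7

7


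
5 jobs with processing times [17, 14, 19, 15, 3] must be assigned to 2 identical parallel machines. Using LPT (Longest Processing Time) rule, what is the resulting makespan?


Sort jobs in decreasing order (LPT): [19, 17, 15, 14, 3]
Assign each job to the least loaded machine:
  Machine 1: jobs [19, 14], load = 33
  Machine 2: jobs [17, 15, 3], load = 35
Makespan = max load = 35

35


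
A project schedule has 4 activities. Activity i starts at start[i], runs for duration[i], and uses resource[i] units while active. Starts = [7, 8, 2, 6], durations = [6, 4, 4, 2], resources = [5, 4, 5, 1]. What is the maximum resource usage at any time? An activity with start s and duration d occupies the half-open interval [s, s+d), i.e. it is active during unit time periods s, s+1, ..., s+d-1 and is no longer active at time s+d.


Each activity i is active on [start_i, start_i + duration_i).
Compute total resource usage per time slot:
  t=0: active resources = [], total = 0
  t=1: active resources = [], total = 0
  t=2: active resources = [5], total = 5
  t=3: active resources = [5], total = 5
  t=4: active resources = [5], total = 5
  t=5: active resources = [5], total = 5
  t=6: active resources = [1], total = 1
  t=7: active resources = [5, 1], total = 6
  t=8: active resources = [5, 4], total = 9
  t=9: active resources = [5, 4], total = 9
  t=10: active resources = [5, 4], total = 9
  t=11: active resources = [5, 4], total = 9
  t=12: active resources = [5], total = 5
Peak resource demand = 9

9


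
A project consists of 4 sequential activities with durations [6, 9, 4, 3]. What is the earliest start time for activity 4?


Activity 4 starts after activities 1 through 3 complete.
Predecessor durations: [6, 9, 4]
ES = 6 + 9 + 4 = 19

19


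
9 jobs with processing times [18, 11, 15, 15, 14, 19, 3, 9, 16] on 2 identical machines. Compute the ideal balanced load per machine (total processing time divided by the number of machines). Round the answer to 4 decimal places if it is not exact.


Total processing time = 18 + 11 + 15 + 15 + 14 + 19 + 3 + 9 + 16 = 120
Number of machines = 2
Ideal balanced load = 120 / 2 = 60.0

60.0


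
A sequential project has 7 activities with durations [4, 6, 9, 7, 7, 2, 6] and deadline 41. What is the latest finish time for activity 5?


LF(activity 5) = deadline - sum of successor durations
Successors: activities 6 through 7 with durations [2, 6]
Sum of successor durations = 8
LF = 41 - 8 = 33

33


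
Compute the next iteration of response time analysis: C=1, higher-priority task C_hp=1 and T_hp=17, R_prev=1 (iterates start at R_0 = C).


R_next = C + ceil(R_prev / T_hp) * C_hp
ceil(1 / 17) = ceil(0.0588) = 1
Interference = 1 * 1 = 1
R_next = 1 + 1 = 2

2


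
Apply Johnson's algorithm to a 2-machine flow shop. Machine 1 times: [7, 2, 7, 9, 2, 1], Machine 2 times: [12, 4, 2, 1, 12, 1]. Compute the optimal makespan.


Apply Johnson's rule:
  Group 1 (a <= b): [(6, 1, 1), (2, 2, 4), (5, 2, 12), (1, 7, 12)]
  Group 2 (a > b): [(3, 7, 2), (4, 9, 1)]
Optimal job order: [6, 2, 5, 1, 3, 4]
Schedule:
  Job 6: M1 done at 1, M2 done at 2
  Job 2: M1 done at 3, M2 done at 7
  Job 5: M1 done at 5, M2 done at 19
  Job 1: M1 done at 12, M2 done at 31
  Job 3: M1 done at 19, M2 done at 33
  Job 4: M1 done at 28, M2 done at 34
Makespan = 34

34


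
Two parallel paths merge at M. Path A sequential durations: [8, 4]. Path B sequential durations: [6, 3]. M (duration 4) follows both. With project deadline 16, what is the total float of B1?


Forward pass: ES(B1) = sum of predecessors on chain B = 0
EF = ES + duration = 0 + 6 = 6
Backward pass: LF(M) = deadline = 16; LS(M) = 16 - 4 = 12
LF(B1) = LS(M) - sum(successors on chain B) = 12 - 3 = 9
LS = LF - duration = 9 - 6 = 3
Total float = LS - ES = 3 - 0 = 3

3


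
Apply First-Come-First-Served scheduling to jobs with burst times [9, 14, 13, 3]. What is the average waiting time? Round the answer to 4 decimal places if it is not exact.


FCFS order (as given): [9, 14, 13, 3]
Waiting times:
  Job 1: wait = 0
  Job 2: wait = 9
  Job 3: wait = 23
  Job 4: wait = 36
Sum of waiting times = 68
Average waiting time = 68/4 = 17.0

17.0


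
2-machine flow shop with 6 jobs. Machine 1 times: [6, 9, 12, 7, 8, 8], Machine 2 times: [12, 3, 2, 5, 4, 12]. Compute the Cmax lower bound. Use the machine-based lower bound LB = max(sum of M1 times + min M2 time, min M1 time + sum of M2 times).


LB1 = sum(M1 times) + min(M2 times) = 50 + 2 = 52
LB2 = min(M1 times) + sum(M2 times) = 6 + 38 = 44
Lower bound = max(LB1, LB2) = max(52, 44) = 52

52


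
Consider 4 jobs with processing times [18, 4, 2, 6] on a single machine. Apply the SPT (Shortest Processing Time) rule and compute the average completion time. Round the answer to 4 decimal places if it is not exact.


Sort jobs by processing time (SPT order): [2, 4, 6, 18]
Compute completion times sequentially:
  Job 1: processing = 2, completes at 2
  Job 2: processing = 4, completes at 6
  Job 3: processing = 6, completes at 12
  Job 4: processing = 18, completes at 30
Sum of completion times = 50
Average completion time = 50/4 = 12.5

12.5


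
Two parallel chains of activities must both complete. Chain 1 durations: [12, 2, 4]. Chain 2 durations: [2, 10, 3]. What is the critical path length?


Path A total = 12 + 2 + 4 = 18
Path B total = 2 + 10 + 3 = 15
Critical path = longest path = max(18, 15) = 18

18


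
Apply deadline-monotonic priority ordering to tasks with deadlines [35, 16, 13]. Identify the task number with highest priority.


Sort tasks by relative deadline (ascending):
  Task 3: deadline = 13
  Task 2: deadline = 16
  Task 1: deadline = 35
Priority order (highest first): [3, 2, 1]
Highest priority task = 3

3


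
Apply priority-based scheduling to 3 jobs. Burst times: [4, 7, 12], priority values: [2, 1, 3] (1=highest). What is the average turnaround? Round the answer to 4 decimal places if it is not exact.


Sort by priority (ascending = highest first):
Order: [(1, 7), (2, 4), (3, 12)]
Completion times:
  Priority 1, burst=7, C=7
  Priority 2, burst=4, C=11
  Priority 3, burst=12, C=23
Average turnaround = 41/3 = 13.6667

13.6667


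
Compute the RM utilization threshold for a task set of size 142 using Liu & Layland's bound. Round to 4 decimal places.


Compute 2^(1/142) = 1.0048932512
Subtract 1: 1.0048932512 - 1 = 0.0048932512
Multiply by n: 142 * 0.0048932512 = 0.6948416704
Round to 4 dp: 0.6948

0.6948


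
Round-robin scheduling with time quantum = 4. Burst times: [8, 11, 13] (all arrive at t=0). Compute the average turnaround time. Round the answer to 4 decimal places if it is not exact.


Time quantum = 4
Execution trace:
  J1 runs 4 units, time = 4
  J2 runs 4 units, time = 8
  J3 runs 4 units, time = 12
  J1 runs 4 units, time = 16
  J2 runs 4 units, time = 20
  J3 runs 4 units, time = 24
  J2 runs 3 units, time = 27
  J3 runs 4 units, time = 31
  J3 runs 1 units, time = 32
Finish times: [16, 27, 32]
Average turnaround = 75/3 = 25.0

25.0


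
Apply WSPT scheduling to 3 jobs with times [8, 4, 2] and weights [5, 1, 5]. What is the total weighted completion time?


Compute p/w ratios and sort ascending (WSPT): [(2, 5), (8, 5), (4, 1)]
Compute weighted completion times:
  Job (p=2,w=5): C=2, w*C=5*2=10
  Job (p=8,w=5): C=10, w*C=5*10=50
  Job (p=4,w=1): C=14, w*C=1*14=14
Total weighted completion time = 74

74


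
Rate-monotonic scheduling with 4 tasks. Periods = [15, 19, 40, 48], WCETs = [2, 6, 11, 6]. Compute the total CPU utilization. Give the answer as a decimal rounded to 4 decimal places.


Compute individual utilizations (exact fractions):
  Task 1: C/T = 2/15 (approx. 0.1333)
  Task 2: C/T = 6/19 (approx. 0.3158)
  Task 3: C/T = 11/40 (approx. 0.275)
  Task 4: C/T = 6/48 = 1/8 (approx. 0.125)
Total utilization U = 2/15 + 6/19 + 11/40 + 1/8 = 242/285
Rounded to 4 decimal places: U = 0.8491
RM (Liu & Layland) bound for 4 tasks = 0.756828; compare with U = 242/285 (approx. 0.849123)
bound < U <= 1, so the RM sufficient condition is not met (inconclusive; an exact test such as response-time analysis is needed).

0.8491


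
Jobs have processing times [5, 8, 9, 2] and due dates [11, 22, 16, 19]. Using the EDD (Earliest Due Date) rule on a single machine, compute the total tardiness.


Sort by due date (EDD order): [(5, 11), (9, 16), (2, 19), (8, 22)]
Compute completion times and tardiness:
  Job 1: p=5, d=11, C=5, tardiness=max(0,5-11)=0
  Job 2: p=9, d=16, C=14, tardiness=max(0,14-16)=0
  Job 3: p=2, d=19, C=16, tardiness=max(0,16-19)=0
  Job 4: p=8, d=22, C=24, tardiness=max(0,24-22)=2
Total tardiness = 2

2


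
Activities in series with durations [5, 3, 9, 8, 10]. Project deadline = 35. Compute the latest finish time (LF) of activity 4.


LF(activity 4) = deadline - sum of successor durations
Successors: activities 5 through 5 with durations [10]
Sum of successor durations = 10
LF = 35 - 10 = 25

25


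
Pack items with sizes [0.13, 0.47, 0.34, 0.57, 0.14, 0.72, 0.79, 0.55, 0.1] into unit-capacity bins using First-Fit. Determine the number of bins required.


Place items sequentially using First-Fit:
  Item 0.13 -> new Bin 1
  Item 0.47 -> Bin 1 (now 0.6)
  Item 0.34 -> Bin 1 (now 0.94)
  Item 0.57 -> new Bin 2
  Item 0.14 -> Bin 2 (now 0.71)
  Item 0.72 -> new Bin 3
  Item 0.79 -> new Bin 4
  Item 0.55 -> new Bin 5
  Item 0.1 -> Bin 2 (now 0.81)
Total bins used = 5

5


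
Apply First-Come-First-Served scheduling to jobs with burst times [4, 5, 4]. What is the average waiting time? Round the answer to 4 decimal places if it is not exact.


FCFS order (as given): [4, 5, 4]
Waiting times:
  Job 1: wait = 0
  Job 2: wait = 4
  Job 3: wait = 9
Sum of waiting times = 13
Average waiting time = 13/3 = 4.3333

4.3333


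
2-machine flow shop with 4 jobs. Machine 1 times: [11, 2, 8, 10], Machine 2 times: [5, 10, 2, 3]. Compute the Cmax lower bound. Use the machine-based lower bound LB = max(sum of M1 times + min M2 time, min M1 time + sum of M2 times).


LB1 = sum(M1 times) + min(M2 times) = 31 + 2 = 33
LB2 = min(M1 times) + sum(M2 times) = 2 + 20 = 22
Lower bound = max(LB1, LB2) = max(33, 22) = 33

33


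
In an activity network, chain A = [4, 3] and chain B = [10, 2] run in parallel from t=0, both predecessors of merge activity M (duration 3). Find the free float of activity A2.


ES(A2) = sum of predecessors on chain A = 4
EF(A2) = ES + duration = 4 + 3 = 7
Successor of A2 is M. ES(M) = max(sum(A), sum(B)) = max(7, 12) = 12
Free float = ES(successor) - EF(current) = 12 - 7 = 5

5


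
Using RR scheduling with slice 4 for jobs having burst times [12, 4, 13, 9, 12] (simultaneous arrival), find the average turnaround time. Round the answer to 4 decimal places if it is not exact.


Time quantum = 4
Execution trace:
  J1 runs 4 units, time = 4
  J2 runs 4 units, time = 8
  J3 runs 4 units, time = 12
  J4 runs 4 units, time = 16
  J5 runs 4 units, time = 20
  J1 runs 4 units, time = 24
  J3 runs 4 units, time = 28
  J4 runs 4 units, time = 32
  J5 runs 4 units, time = 36
  J1 runs 4 units, time = 40
  J3 runs 4 units, time = 44
  J4 runs 1 units, time = 45
  J5 runs 4 units, time = 49
  J3 runs 1 units, time = 50
Finish times: [40, 8, 50, 45, 49]
Average turnaround = 192/5 = 38.4

38.4


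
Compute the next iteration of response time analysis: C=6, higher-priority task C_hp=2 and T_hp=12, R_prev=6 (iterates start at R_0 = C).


R_next = C + ceil(R_prev / T_hp) * C_hp
ceil(6 / 12) = ceil(0.5) = 1
Interference = 1 * 2 = 2
R_next = 6 + 2 = 8

8


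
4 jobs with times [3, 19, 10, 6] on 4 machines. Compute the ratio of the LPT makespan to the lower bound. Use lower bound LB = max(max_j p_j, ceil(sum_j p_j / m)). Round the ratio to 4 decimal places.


LPT order: [19, 10, 6, 3]
Machine loads after assignment: [19, 10, 6, 3]
LPT makespan = 19
Lower bound = max(max_job, ceil(total/4)) = max(19, 10) = 19
Ratio = 19 / 19 = 1.0

1.0


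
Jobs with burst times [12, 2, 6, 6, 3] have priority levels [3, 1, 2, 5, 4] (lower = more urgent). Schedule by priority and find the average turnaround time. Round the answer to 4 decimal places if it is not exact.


Sort by priority (ascending = highest first):
Order: [(1, 2), (2, 6), (3, 12), (4, 3), (5, 6)]
Completion times:
  Priority 1, burst=2, C=2
  Priority 2, burst=6, C=8
  Priority 3, burst=12, C=20
  Priority 4, burst=3, C=23
  Priority 5, burst=6, C=29
Average turnaround = 82/5 = 16.4

16.4


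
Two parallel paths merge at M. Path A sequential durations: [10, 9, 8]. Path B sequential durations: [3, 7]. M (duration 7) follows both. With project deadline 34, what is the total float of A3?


Forward pass: ES(A3) = sum of predecessors on chain A = 19
EF = ES + duration = 19 + 8 = 27
Backward pass: LF(M) = deadline = 34; LS(M) = 34 - 7 = 27
LF(A3) = LS(M) - sum(successors on chain A) = 27 - 0 = 27
LS = LF - duration = 27 - 8 = 19
Total float = LS - ES = 19 - 19 = 0

0


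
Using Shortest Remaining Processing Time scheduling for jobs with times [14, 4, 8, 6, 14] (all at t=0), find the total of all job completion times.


Since all jobs arrive at t=0, SRPT equals SPT ordering.
SPT order: [4, 6, 8, 14, 14]
Completion times:
  Job 1: p=4, C=4
  Job 2: p=6, C=10
  Job 3: p=8, C=18
  Job 4: p=14, C=32
  Job 5: p=14, C=46
Total completion time = 4 + 10 + 18 + 32 + 46 = 110

110


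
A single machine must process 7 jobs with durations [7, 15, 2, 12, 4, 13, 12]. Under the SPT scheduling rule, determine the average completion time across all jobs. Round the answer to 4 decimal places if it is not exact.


Sort jobs by processing time (SPT order): [2, 4, 7, 12, 12, 13, 15]
Compute completion times sequentially:
  Job 1: processing = 2, completes at 2
  Job 2: processing = 4, completes at 6
  Job 3: processing = 7, completes at 13
  Job 4: processing = 12, completes at 25
  Job 5: processing = 12, completes at 37
  Job 6: processing = 13, completes at 50
  Job 7: processing = 15, completes at 65
Sum of completion times = 198
Average completion time = 198/7 = 28.2857

28.2857


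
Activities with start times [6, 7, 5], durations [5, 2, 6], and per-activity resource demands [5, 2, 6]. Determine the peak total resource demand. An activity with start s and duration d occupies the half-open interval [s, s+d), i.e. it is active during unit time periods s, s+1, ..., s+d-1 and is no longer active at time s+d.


Each activity i is active on [start_i, start_i + duration_i).
Compute total resource usage per time slot:
  t=0: active resources = [], total = 0
  t=1: active resources = [], total = 0
  t=2: active resources = [], total = 0
  t=3: active resources = [], total = 0
  t=4: active resources = [], total = 0
  t=5: active resources = [6], total = 6
  t=6: active resources = [5, 6], total = 11
  t=7: active resources = [5, 2, 6], total = 13
  t=8: active resources = [5, 2, 6], total = 13
  t=9: active resources = [5, 6], total = 11
  t=10: active resources = [5, 6], total = 11
Peak resource demand = 13

13


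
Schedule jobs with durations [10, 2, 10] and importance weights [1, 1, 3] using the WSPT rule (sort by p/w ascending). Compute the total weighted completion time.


Compute p/w ratios and sort ascending (WSPT): [(2, 1), (10, 3), (10, 1)]
Compute weighted completion times:
  Job (p=2,w=1): C=2, w*C=1*2=2
  Job (p=10,w=3): C=12, w*C=3*12=36
  Job (p=10,w=1): C=22, w*C=1*22=22
Total weighted completion time = 60

60


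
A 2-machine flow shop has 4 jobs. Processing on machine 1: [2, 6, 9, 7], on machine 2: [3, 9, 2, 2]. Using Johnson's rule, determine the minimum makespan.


Apply Johnson's rule:
  Group 1 (a <= b): [(1, 2, 3), (2, 6, 9)]
  Group 2 (a > b): [(3, 9, 2), (4, 7, 2)]
Optimal job order: [1, 2, 3, 4]
Schedule:
  Job 1: M1 done at 2, M2 done at 5
  Job 2: M1 done at 8, M2 done at 17
  Job 3: M1 done at 17, M2 done at 19
  Job 4: M1 done at 24, M2 done at 26
Makespan = 26

26


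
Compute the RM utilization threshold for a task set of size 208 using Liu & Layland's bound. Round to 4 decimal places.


Compute 2^(1/208) = 1.0033379971
Subtract 1: 1.0033379971 - 1 = 0.0033379971
Multiply by n: 208 * 0.0033379971 = 0.6943033968
Round to 4 dp: 0.6943

0.6943


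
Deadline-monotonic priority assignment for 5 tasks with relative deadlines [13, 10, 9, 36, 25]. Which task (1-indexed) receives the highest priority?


Sort tasks by relative deadline (ascending):
  Task 3: deadline = 9
  Task 2: deadline = 10
  Task 1: deadline = 13
  Task 5: deadline = 25
  Task 4: deadline = 36
Priority order (highest first): [3, 2, 1, 5, 4]
Highest priority task = 3

3


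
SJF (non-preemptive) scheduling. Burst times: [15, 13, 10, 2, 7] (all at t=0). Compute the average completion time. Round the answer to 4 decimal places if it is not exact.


SJF order (ascending): [2, 7, 10, 13, 15]
Completion times:
  Job 1: burst=2, C=2
  Job 2: burst=7, C=9
  Job 3: burst=10, C=19
  Job 4: burst=13, C=32
  Job 5: burst=15, C=47
Average completion = 109/5 = 21.8

21.8


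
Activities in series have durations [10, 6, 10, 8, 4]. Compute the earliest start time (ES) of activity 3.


Activity 3 starts after activities 1 through 2 complete.
Predecessor durations: [10, 6]
ES = 10 + 6 = 16

16


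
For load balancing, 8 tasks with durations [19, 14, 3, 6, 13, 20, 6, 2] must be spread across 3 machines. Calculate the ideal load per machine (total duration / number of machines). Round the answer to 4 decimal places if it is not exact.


Total processing time = 19 + 14 + 3 + 6 + 13 + 20 + 6 + 2 = 83
Number of machines = 3
Ideal balanced load = 83 / 3 = 27.6667

27.6667


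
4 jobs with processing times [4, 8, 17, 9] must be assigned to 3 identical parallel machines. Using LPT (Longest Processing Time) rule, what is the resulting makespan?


Sort jobs in decreasing order (LPT): [17, 9, 8, 4]
Assign each job to the least loaded machine:
  Machine 1: jobs [17], load = 17
  Machine 2: jobs [9], load = 9
  Machine 3: jobs [8, 4], load = 12
Makespan = max load = 17

17


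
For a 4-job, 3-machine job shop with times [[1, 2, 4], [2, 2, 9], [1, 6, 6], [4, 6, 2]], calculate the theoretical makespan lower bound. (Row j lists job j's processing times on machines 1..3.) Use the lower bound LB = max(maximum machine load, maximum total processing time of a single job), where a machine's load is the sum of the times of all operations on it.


Machine loads:
  Machine 1: 1 + 2 + 1 + 4 = 8
  Machine 2: 2 + 2 + 6 + 6 = 16
  Machine 3: 4 + 9 + 6 + 2 = 21
Max machine load = 21
Job totals:
  Job 1: 7
  Job 2: 13
  Job 3: 13
  Job 4: 12
Max job total = 13
Lower bound = max(21, 13) = 21

21


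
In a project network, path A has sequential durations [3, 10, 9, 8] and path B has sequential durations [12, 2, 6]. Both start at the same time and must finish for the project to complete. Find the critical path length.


Path A total = 3 + 10 + 9 + 8 = 30
Path B total = 12 + 2 + 6 = 20
Critical path = longest path = max(30, 20) = 30

30


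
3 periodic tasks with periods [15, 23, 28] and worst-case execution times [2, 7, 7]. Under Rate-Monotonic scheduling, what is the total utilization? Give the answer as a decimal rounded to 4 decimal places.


Compute individual utilizations (exact fractions):
  Task 1: C/T = 2/15 (approx. 0.1333)
  Task 2: C/T = 7/23 (approx. 0.3043)
  Task 3: C/T = 7/28 = 1/4 (approx. 0.25)
Total utilization U = 2/15 + 7/23 + 1/4 = 949/1380
Rounded to 4 decimal places: U = 0.6877
RM (Liu & Layland) bound for 3 tasks = 0.779763; compare with U = 949/1380 (approx. 0.687681)
U <= bound, so schedulable by RM sufficient condition.

0.6877


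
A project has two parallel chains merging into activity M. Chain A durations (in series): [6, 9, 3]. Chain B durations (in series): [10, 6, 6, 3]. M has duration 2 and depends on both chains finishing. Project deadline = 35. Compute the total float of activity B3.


Forward pass: ES(B3) = sum of predecessors on chain B = 16
EF = ES + duration = 16 + 6 = 22
Backward pass: LF(M) = deadline = 35; LS(M) = 35 - 2 = 33
LF(B3) = LS(M) - sum(successors on chain B) = 33 - 3 = 30
LS = LF - duration = 30 - 6 = 24
Total float = LS - ES = 24 - 16 = 8

8


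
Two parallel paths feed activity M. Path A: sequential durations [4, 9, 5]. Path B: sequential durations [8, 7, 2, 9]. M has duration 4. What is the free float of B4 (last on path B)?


ES(B4) = sum of predecessors on chain B = 17
EF(B4) = ES + duration = 17 + 9 = 26
Successor of B4 is M. ES(M) = max(sum(A), sum(B)) = max(18, 26) = 26
Free float = ES(successor) - EF(current) = 26 - 26 = 0

0


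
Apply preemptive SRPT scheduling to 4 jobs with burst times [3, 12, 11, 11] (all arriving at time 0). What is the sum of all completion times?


Since all jobs arrive at t=0, SRPT equals SPT ordering.
SPT order: [3, 11, 11, 12]
Completion times:
  Job 1: p=3, C=3
  Job 2: p=11, C=14
  Job 3: p=11, C=25
  Job 4: p=12, C=37
Total completion time = 3 + 14 + 25 + 37 = 79

79


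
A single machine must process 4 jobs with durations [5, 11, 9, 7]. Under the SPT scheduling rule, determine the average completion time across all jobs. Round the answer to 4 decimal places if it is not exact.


Sort jobs by processing time (SPT order): [5, 7, 9, 11]
Compute completion times sequentially:
  Job 1: processing = 5, completes at 5
  Job 2: processing = 7, completes at 12
  Job 3: processing = 9, completes at 21
  Job 4: processing = 11, completes at 32
Sum of completion times = 70
Average completion time = 70/4 = 17.5

17.5


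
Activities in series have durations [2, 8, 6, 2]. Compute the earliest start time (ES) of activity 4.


Activity 4 starts after activities 1 through 3 complete.
Predecessor durations: [2, 8, 6]
ES = 2 + 8 + 6 = 16

16


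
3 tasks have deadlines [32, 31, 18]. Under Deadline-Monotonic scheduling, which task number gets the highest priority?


Sort tasks by relative deadline (ascending):
  Task 3: deadline = 18
  Task 2: deadline = 31
  Task 1: deadline = 32
Priority order (highest first): [3, 2, 1]
Highest priority task = 3

3


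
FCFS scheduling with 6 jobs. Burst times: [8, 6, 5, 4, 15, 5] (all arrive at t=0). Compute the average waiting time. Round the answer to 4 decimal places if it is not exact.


FCFS order (as given): [8, 6, 5, 4, 15, 5]
Waiting times:
  Job 1: wait = 0
  Job 2: wait = 8
  Job 3: wait = 14
  Job 4: wait = 19
  Job 5: wait = 23
  Job 6: wait = 38
Sum of waiting times = 102
Average waiting time = 102/6 = 17.0

17.0


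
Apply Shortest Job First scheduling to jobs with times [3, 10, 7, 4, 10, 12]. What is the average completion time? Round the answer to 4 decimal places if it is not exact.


SJF order (ascending): [3, 4, 7, 10, 10, 12]
Completion times:
  Job 1: burst=3, C=3
  Job 2: burst=4, C=7
  Job 3: burst=7, C=14
  Job 4: burst=10, C=24
  Job 5: burst=10, C=34
  Job 6: burst=12, C=46
Average completion = 128/6 = 21.3333

21.3333


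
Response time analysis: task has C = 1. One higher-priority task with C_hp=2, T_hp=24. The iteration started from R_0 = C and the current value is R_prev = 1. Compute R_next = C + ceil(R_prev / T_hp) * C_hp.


R_next = C + ceil(R_prev / T_hp) * C_hp
ceil(1 / 24) = ceil(0.0417) = 1
Interference = 1 * 2 = 2
R_next = 1 + 2 = 3

3


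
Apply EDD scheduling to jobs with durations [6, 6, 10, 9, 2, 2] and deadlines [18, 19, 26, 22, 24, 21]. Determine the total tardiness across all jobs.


Sort by due date (EDD order): [(6, 18), (6, 19), (2, 21), (9, 22), (2, 24), (10, 26)]
Compute completion times and tardiness:
  Job 1: p=6, d=18, C=6, tardiness=max(0,6-18)=0
  Job 2: p=6, d=19, C=12, tardiness=max(0,12-19)=0
  Job 3: p=2, d=21, C=14, tardiness=max(0,14-21)=0
  Job 4: p=9, d=22, C=23, tardiness=max(0,23-22)=1
  Job 5: p=2, d=24, C=25, tardiness=max(0,25-24)=1
  Job 6: p=10, d=26, C=35, tardiness=max(0,35-26)=9
Total tardiness = 11

11


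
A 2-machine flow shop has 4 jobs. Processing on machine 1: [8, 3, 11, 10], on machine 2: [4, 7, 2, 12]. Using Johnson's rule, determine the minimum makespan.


Apply Johnson's rule:
  Group 1 (a <= b): [(2, 3, 7), (4, 10, 12)]
  Group 2 (a > b): [(1, 8, 4), (3, 11, 2)]
Optimal job order: [2, 4, 1, 3]
Schedule:
  Job 2: M1 done at 3, M2 done at 10
  Job 4: M1 done at 13, M2 done at 25
  Job 1: M1 done at 21, M2 done at 29
  Job 3: M1 done at 32, M2 done at 34
Makespan = 34

34


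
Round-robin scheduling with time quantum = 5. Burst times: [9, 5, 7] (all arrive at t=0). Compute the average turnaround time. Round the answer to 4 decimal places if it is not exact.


Time quantum = 5
Execution trace:
  J1 runs 5 units, time = 5
  J2 runs 5 units, time = 10
  J3 runs 5 units, time = 15
  J1 runs 4 units, time = 19
  J3 runs 2 units, time = 21
Finish times: [19, 10, 21]
Average turnaround = 50/3 = 16.6667

16.6667


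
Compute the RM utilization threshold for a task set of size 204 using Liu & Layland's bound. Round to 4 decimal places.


Compute 2^(1/204) = 1.0034035593
Subtract 1: 1.0034035593 - 1 = 0.0034035593
Multiply by n: 204 * 0.0034035593 = 0.6943260972
Round to 4 dp: 0.6943

0.6943


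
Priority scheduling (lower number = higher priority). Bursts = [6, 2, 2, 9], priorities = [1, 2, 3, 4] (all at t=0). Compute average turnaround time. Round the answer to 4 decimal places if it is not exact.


Sort by priority (ascending = highest first):
Order: [(1, 6), (2, 2), (3, 2), (4, 9)]
Completion times:
  Priority 1, burst=6, C=6
  Priority 2, burst=2, C=8
  Priority 3, burst=2, C=10
  Priority 4, burst=9, C=19
Average turnaround = 43/4 = 10.75

10.75


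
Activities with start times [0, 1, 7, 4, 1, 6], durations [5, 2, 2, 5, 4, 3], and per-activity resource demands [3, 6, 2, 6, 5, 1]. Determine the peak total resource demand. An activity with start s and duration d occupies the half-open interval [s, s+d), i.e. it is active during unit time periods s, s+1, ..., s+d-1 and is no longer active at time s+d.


Each activity i is active on [start_i, start_i + duration_i).
Compute total resource usage per time slot:
  t=0: active resources = [3], total = 3
  t=1: active resources = [3, 6, 5], total = 14
  t=2: active resources = [3, 6, 5], total = 14
  t=3: active resources = [3, 5], total = 8
  t=4: active resources = [3, 6, 5], total = 14
  t=5: active resources = [6], total = 6
  t=6: active resources = [6, 1], total = 7
  t=7: active resources = [2, 6, 1], total = 9
  t=8: active resources = [2, 6, 1], total = 9
Peak resource demand = 14

14


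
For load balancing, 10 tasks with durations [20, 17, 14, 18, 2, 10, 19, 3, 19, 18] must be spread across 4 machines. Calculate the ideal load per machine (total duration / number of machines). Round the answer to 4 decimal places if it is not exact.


Total processing time = 20 + 17 + 14 + 18 + 2 + 10 + 19 + 3 + 19 + 18 = 140
Number of machines = 4
Ideal balanced load = 140 / 4 = 35.0

35.0


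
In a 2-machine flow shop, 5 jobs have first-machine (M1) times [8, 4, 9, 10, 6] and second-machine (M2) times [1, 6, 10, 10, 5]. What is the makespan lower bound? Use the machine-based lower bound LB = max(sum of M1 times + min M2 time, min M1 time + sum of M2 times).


LB1 = sum(M1 times) + min(M2 times) = 37 + 1 = 38
LB2 = min(M1 times) + sum(M2 times) = 4 + 32 = 36
Lower bound = max(LB1, LB2) = max(38, 36) = 38

38


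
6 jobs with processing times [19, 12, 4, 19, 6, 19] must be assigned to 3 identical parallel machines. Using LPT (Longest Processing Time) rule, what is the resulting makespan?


Sort jobs in decreasing order (LPT): [19, 19, 19, 12, 6, 4]
Assign each job to the least loaded machine:
  Machine 1: jobs [19, 12], load = 31
  Machine 2: jobs [19, 6], load = 25
  Machine 3: jobs [19, 4], load = 23
Makespan = max load = 31

31


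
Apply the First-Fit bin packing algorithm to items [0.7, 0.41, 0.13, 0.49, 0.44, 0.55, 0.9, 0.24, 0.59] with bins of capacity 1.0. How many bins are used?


Place items sequentially using First-Fit:
  Item 0.7 -> new Bin 1
  Item 0.41 -> new Bin 2
  Item 0.13 -> Bin 1 (now 0.83)
  Item 0.49 -> Bin 2 (now 0.9)
  Item 0.44 -> new Bin 3
  Item 0.55 -> Bin 3 (now 0.99)
  Item 0.9 -> new Bin 4
  Item 0.24 -> new Bin 5
  Item 0.59 -> Bin 5 (now 0.83)
Total bins used = 5

5


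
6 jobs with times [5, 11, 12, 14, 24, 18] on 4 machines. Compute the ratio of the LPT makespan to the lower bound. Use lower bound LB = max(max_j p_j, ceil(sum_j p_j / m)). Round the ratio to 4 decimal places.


LPT order: [24, 18, 14, 12, 11, 5]
Machine loads after assignment: [24, 18, 19, 23]
LPT makespan = 24
Lower bound = max(max_job, ceil(total/4)) = max(24, 21) = 24
Ratio = 24 / 24 = 1.0

1.0


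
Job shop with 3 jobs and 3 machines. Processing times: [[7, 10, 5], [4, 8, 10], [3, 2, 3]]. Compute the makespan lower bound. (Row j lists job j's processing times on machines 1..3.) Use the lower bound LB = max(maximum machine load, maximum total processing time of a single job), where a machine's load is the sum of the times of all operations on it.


Machine loads:
  Machine 1: 7 + 4 + 3 = 14
  Machine 2: 10 + 8 + 2 = 20
  Machine 3: 5 + 10 + 3 = 18
Max machine load = 20
Job totals:
  Job 1: 22
  Job 2: 22
  Job 3: 8
Max job total = 22
Lower bound = max(20, 22) = 22

22


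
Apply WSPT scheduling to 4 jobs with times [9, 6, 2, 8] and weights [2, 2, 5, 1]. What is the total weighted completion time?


Compute p/w ratios and sort ascending (WSPT): [(2, 5), (6, 2), (9, 2), (8, 1)]
Compute weighted completion times:
  Job (p=2,w=5): C=2, w*C=5*2=10
  Job (p=6,w=2): C=8, w*C=2*8=16
  Job (p=9,w=2): C=17, w*C=2*17=34
  Job (p=8,w=1): C=25, w*C=1*25=25
Total weighted completion time = 85

85


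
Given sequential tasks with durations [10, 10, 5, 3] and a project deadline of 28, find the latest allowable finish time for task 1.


LF(activity 1) = deadline - sum of successor durations
Successors: activities 2 through 4 with durations [10, 5, 3]
Sum of successor durations = 18
LF = 28 - 18 = 10

10


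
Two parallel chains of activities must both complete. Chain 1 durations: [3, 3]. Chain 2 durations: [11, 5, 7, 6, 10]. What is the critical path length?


Path A total = 3 + 3 = 6
Path B total = 11 + 5 + 7 + 6 + 10 = 39
Critical path = longest path = max(6, 39) = 39

39


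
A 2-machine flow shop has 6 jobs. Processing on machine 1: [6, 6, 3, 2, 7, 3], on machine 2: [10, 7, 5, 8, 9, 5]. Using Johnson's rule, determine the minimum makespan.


Apply Johnson's rule:
  Group 1 (a <= b): [(4, 2, 8), (3, 3, 5), (6, 3, 5), (1, 6, 10), (2, 6, 7), (5, 7, 9)]
  Group 2 (a > b): []
Optimal job order: [4, 3, 6, 1, 2, 5]
Schedule:
  Job 4: M1 done at 2, M2 done at 10
  Job 3: M1 done at 5, M2 done at 15
  Job 6: M1 done at 8, M2 done at 20
  Job 1: M1 done at 14, M2 done at 30
  Job 2: M1 done at 20, M2 done at 37
  Job 5: M1 done at 27, M2 done at 46
Makespan = 46

46


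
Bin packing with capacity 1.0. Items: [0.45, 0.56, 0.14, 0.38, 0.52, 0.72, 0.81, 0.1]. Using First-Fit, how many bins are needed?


Place items sequentially using First-Fit:
  Item 0.45 -> new Bin 1
  Item 0.56 -> new Bin 2
  Item 0.14 -> Bin 1 (now 0.59)
  Item 0.38 -> Bin 1 (now 0.97)
  Item 0.52 -> new Bin 3
  Item 0.72 -> new Bin 4
  Item 0.81 -> new Bin 5
  Item 0.1 -> Bin 2 (now 0.66)
Total bins used = 5

5


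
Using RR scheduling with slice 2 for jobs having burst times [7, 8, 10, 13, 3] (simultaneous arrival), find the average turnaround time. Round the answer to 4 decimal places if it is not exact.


Time quantum = 2
Execution trace:
  J1 runs 2 units, time = 2
  J2 runs 2 units, time = 4
  J3 runs 2 units, time = 6
  J4 runs 2 units, time = 8
  J5 runs 2 units, time = 10
  J1 runs 2 units, time = 12
  J2 runs 2 units, time = 14
  J3 runs 2 units, time = 16
  J4 runs 2 units, time = 18
  J5 runs 1 units, time = 19
  J1 runs 2 units, time = 21
  J2 runs 2 units, time = 23
  J3 runs 2 units, time = 25
  J4 runs 2 units, time = 27
  J1 runs 1 units, time = 28
  J2 runs 2 units, time = 30
  J3 runs 2 units, time = 32
  J4 runs 2 units, time = 34
  J3 runs 2 units, time = 36
  J4 runs 2 units, time = 38
  J4 runs 2 units, time = 40
  J4 runs 1 units, time = 41
Finish times: [28, 30, 36, 41, 19]
Average turnaround = 154/5 = 30.8

30.8
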